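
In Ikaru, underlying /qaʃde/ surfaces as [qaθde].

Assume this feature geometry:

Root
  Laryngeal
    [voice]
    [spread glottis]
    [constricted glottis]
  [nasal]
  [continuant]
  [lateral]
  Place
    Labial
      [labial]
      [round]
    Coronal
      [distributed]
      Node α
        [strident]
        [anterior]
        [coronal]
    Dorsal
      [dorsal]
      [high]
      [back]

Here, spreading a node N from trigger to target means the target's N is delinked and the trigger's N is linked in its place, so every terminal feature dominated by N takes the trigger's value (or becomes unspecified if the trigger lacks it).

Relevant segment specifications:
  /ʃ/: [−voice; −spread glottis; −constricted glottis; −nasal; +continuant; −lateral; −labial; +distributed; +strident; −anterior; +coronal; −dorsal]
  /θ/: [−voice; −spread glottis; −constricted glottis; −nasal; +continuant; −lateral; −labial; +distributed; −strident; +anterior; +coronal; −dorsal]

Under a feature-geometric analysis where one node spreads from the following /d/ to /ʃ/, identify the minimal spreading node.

The alternation /ʃ/ → [θ] changes [anterior], [strident] and nothing else.
The smallest constituent containing every changed terminal is Node α — each of its daughters lacks at least one of the affected features.
Spreading Node α from /d/ overwrites each of those terminals with /d/'s values, yielding exactly [θ].
Had Coronal or a higher node spread, [distributed] would have taken /d/'s value; it stays as in /ʃ/, confirming the spreading constituent is exactly Node α.

Node α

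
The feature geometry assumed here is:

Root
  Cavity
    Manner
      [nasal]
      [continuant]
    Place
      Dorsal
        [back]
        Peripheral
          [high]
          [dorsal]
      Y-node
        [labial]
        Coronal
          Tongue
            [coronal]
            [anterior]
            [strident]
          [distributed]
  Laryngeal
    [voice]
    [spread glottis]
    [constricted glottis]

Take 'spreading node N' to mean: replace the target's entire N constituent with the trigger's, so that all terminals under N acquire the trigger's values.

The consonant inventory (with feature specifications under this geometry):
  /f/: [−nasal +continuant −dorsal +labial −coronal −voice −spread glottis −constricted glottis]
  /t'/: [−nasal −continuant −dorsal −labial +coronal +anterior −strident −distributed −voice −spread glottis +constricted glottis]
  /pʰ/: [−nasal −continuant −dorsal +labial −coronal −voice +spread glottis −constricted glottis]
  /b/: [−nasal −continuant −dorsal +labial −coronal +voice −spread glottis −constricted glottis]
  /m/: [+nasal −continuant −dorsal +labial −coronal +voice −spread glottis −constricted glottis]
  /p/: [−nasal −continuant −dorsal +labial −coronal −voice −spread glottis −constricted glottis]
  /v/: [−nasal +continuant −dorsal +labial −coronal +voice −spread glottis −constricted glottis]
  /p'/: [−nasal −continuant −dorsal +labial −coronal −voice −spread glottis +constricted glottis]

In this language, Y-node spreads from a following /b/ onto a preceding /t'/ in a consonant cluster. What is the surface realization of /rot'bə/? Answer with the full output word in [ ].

[rop'bə]

Terminals under Y-node in this geometry: [labial], [coronal], [anterior], [strident], [distributed].
After delinking /t'/'s Y-node and linking /b/'s, the affected terminals become [+labial], [−coronal]; [nasal], [continuant], [dorsal], … (outside Y-node) are retained from /t'/.
The resulting bundle matches /p'/ in the inventory; substituting it for /t'/ gives [rop'bə].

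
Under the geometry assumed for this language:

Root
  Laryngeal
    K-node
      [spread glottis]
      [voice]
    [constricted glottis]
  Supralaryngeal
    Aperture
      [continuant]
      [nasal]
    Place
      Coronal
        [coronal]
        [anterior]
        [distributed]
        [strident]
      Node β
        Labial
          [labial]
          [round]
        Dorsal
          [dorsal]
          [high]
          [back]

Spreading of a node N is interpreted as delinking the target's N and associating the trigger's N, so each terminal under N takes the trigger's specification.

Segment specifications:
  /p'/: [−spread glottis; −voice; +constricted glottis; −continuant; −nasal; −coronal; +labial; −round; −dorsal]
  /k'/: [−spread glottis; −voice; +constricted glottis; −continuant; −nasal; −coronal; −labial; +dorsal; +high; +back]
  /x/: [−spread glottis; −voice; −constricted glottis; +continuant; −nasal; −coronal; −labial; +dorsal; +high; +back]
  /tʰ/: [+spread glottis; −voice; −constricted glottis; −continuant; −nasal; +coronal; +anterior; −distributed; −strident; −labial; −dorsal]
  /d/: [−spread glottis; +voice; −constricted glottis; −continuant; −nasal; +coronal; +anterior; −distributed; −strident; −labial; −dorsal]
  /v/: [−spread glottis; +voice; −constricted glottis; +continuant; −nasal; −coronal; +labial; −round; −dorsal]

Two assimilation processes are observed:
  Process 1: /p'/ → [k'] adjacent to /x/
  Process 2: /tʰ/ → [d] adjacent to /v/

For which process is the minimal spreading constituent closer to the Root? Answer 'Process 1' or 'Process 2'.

Process 2

Process 1: the features that change are [labial], [round], [dorsal], [high], [back]; the minimal node is Node β (depth 3).
Process 2: the features that change are [voice], [spread glottis]; the minimal node is K-node (depth 2).
K-node (depth 2) sits above Node β (depth 3), making Process 2 the one with the higher spreading node.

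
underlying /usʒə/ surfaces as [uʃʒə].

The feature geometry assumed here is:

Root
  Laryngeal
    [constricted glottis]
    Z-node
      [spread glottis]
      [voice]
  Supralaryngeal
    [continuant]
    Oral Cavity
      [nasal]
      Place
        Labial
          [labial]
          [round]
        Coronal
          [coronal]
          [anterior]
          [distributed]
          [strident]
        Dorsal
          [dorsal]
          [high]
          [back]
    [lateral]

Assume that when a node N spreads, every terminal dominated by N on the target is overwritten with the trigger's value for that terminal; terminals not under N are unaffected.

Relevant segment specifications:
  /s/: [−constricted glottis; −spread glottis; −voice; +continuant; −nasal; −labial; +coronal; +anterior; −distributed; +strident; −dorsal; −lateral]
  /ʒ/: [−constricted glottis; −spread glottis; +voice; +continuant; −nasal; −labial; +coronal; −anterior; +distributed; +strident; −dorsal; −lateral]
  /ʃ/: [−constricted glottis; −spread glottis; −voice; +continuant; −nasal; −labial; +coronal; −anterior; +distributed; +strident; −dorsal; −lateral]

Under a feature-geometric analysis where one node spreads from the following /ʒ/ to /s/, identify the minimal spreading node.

Coronal

/s/ and [ʃ] differ in [anterior], [distributed]; every other specified feature is identical.
In this geometry the lowest node dominating all of them is Coronal: every daughter of Coronal dominates only a proper subset, so no lower node suffices.
Spreading Coronal from /ʒ/ overwrites each of those terminals with /ʒ/'s values, yielding exactly [ʃ].
[voice] stays as in /s/ although /ʒ/ differs there, so no node dominating it spread; among the remaining candidates Coronal is the lowest that derives the output.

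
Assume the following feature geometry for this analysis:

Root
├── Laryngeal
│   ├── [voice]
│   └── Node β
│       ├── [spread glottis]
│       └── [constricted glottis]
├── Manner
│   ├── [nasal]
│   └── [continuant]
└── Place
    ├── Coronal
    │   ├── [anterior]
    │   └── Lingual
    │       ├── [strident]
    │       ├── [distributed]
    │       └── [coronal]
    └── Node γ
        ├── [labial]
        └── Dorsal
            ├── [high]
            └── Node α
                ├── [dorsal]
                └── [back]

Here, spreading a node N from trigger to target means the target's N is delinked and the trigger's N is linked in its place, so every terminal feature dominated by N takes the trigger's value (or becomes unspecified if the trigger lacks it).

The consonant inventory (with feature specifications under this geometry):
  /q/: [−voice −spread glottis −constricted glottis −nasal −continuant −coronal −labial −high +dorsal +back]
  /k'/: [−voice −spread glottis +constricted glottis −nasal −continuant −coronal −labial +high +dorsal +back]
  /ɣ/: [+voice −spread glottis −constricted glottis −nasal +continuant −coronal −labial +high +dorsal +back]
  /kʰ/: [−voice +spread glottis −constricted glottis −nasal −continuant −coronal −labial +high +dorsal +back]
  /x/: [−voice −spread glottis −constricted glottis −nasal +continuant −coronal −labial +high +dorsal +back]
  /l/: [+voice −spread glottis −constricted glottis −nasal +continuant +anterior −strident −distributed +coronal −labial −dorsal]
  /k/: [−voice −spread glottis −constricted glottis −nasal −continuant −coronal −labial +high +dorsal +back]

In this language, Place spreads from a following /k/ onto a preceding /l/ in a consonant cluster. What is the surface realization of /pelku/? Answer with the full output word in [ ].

[peɣku]

Place immediately or transitively dominates [anterior], [strident], [distributed], [coronal], [labial], [high], [dorsal], [back].
Spreading Place from /k/ onto /l/ replaces those values with /k/'s: [−coronal], [−labial], [+high], [+dorsal], [+back]. Features outside Place ([voice], [spread glottis], [constricted glottis], …) stay as in /l/.
Among the inventory, only /ɣ/ has exactly this specification, giving the surface form [peɣku].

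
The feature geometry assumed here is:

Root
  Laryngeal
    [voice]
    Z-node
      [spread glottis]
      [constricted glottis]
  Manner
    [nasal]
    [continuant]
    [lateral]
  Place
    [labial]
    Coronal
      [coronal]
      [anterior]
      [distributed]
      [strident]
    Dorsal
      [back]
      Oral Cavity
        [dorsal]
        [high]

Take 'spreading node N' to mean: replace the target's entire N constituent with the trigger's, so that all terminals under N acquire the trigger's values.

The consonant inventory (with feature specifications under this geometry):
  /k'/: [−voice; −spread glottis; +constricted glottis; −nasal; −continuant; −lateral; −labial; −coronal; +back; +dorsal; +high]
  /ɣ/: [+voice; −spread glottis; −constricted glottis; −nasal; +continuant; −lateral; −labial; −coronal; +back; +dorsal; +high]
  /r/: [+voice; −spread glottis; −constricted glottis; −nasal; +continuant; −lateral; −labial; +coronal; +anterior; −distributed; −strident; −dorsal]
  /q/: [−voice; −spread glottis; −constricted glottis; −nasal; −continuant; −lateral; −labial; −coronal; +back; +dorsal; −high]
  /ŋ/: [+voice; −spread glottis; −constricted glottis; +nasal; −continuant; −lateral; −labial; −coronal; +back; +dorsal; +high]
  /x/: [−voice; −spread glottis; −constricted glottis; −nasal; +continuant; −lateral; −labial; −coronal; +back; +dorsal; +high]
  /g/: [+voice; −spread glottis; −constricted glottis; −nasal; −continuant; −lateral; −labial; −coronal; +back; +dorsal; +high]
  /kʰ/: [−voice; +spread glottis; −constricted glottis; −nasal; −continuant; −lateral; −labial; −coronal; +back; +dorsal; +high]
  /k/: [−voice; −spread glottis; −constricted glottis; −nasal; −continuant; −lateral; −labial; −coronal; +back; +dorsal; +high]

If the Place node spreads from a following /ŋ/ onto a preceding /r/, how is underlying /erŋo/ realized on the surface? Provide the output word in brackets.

The Place node dominates the terminals [labial], [coronal], [anterior], [distributed], [strident], [back], [dorsal], [high].
After delinking /r/'s Place and linking /ŋ/'s, the affected terminals become [−labial], [−coronal], [+back], [+dorsal], [+high]; [voice], [spread glottis], [constricted glottis], … (outside Place) are retained from /r/.
This feature bundle is that of [ɣ], so /erŋo/ surfaces as [eɣŋo].

[eɣŋo]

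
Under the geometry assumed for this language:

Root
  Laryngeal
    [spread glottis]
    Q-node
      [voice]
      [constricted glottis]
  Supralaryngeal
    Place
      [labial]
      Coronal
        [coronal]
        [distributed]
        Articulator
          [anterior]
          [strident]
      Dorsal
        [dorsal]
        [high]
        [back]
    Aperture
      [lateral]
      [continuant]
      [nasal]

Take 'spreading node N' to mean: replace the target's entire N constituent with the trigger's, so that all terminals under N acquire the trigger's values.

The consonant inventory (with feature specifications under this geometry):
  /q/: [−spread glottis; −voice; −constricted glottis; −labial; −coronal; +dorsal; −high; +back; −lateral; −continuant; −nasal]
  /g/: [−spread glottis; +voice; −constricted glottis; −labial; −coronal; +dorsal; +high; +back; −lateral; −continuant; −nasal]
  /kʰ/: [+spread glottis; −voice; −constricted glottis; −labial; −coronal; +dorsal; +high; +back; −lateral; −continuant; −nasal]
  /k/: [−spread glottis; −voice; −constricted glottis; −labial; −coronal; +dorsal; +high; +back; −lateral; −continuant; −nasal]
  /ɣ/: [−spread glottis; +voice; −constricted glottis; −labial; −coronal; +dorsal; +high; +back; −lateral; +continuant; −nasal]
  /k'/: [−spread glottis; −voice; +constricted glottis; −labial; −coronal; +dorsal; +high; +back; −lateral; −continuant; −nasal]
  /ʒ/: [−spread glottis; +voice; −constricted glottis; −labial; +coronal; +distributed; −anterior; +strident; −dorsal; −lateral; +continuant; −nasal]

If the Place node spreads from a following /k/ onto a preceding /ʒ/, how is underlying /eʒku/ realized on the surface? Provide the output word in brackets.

Terminals under Place in this geometry: [labial], [coronal], [distributed], [anterior], [strident], [dorsal], [high], [back].
After delinking /ʒ/'s Place and linking /k/'s, the affected terminals become [−labial], [−coronal], [+dorsal], [+high], [+back]; [spread glottis], [voice], [constricted glottis], … (outside Place) are retained from /ʒ/.
This feature bundle is that of [ɣ], so /eʒku/ surfaces as [eɣku].

[eɣku]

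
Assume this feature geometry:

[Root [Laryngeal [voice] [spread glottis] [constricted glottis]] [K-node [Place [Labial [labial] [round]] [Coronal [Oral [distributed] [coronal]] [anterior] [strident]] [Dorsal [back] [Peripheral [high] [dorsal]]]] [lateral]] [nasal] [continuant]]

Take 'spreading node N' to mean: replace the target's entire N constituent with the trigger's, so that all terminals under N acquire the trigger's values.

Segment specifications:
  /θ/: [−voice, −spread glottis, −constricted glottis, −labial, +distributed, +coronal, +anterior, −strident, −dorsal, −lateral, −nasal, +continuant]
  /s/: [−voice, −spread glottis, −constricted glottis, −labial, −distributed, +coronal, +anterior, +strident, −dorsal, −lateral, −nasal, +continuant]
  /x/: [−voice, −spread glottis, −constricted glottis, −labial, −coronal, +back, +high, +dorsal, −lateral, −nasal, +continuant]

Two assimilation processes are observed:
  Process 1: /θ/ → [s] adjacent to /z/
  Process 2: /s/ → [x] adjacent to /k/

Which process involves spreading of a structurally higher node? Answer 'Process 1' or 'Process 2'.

In Process 1, [distributed], [strident] change, so the minimal spreading node is Coronal at depth 3.
Process 2: the features that change are [coronal], [anterior], [distributed], [strident], [dorsal], [high], [back]; the minimal node is Place (depth 2).
Place is closer to Root than Coronal, so Process 2 spreads the higher node.

Process 2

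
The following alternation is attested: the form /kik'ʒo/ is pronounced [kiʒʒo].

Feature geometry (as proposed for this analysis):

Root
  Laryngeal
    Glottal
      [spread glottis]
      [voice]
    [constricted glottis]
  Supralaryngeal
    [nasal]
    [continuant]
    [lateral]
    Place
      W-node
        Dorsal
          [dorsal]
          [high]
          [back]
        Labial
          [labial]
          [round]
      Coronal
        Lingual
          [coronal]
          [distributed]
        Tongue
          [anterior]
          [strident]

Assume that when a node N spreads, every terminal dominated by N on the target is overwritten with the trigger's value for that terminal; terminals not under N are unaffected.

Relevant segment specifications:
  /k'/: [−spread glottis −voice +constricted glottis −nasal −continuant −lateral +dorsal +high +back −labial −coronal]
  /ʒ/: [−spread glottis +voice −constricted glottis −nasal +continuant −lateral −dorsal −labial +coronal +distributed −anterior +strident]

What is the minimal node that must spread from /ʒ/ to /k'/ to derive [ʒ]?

Root

/k'/ and [ʒ] differ in [voice], [constricted glottis], [continuant], [coronal], [anterior], [distributed], [strident], [dorsal], [high], [back]; every other specified feature is identical.
The smallest constituent containing every changed terminal is Root — each of its daughters lacks at least one of the affected features.
Delinking /k'/'s Root and associating /ʒ/'s Root gives precisely the feature bundle of [ʒ].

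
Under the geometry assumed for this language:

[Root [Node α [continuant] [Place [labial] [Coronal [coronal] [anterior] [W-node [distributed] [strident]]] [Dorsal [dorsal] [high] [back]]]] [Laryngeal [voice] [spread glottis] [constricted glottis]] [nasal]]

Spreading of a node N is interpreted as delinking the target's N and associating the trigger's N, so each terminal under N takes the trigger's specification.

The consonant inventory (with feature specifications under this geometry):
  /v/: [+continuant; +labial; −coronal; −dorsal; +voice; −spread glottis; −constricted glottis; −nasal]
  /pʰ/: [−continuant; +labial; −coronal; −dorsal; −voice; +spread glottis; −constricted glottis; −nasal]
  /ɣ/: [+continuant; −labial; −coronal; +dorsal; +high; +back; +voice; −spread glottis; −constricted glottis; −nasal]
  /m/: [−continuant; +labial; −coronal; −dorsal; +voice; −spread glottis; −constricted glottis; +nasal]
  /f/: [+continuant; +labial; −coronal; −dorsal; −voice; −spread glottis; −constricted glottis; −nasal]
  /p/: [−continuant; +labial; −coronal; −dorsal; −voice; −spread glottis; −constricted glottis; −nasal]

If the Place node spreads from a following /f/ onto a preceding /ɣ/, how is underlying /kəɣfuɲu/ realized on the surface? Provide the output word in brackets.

Place immediately or transitively dominates [labial], [coronal], [anterior], [distributed], [strident], [dorsal], [high], [back].
The target acquires /f/'s values for everything under Place — [+labial], [−coronal], [−dorsal] — while keeping its own [continuant], [voice], [spread glottis], ….
Among the inventory, only /v/ has exactly this specification, giving the surface form [kəvfuɲu].

[kəvfuɲu]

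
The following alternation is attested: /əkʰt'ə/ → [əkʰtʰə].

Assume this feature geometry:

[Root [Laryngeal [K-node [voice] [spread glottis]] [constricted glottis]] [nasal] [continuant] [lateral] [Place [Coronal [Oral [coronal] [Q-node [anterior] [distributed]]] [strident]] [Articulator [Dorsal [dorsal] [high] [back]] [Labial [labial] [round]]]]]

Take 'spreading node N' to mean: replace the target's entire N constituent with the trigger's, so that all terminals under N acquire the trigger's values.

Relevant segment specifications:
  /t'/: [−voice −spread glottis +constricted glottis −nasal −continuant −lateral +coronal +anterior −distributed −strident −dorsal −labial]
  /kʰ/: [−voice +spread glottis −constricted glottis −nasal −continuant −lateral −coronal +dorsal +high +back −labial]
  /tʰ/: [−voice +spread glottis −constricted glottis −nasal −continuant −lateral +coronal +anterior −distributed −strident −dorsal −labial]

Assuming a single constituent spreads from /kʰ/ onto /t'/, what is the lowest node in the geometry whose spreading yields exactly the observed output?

/t'/ and [tʰ] differ in [spread glottis], [constricted glottis]; every other specified feature is identical.
These terminals are all dominated by Laryngeal, and no proper subconstituent of Laryngeal covers them all; Laryngeal is their lowest common ancestor.
Spreading Laryngeal from /kʰ/ overwrites each of those terminals with /kʰ/'s values, yielding exactly [tʰ].
[coronal], [dorsal] — on which /kʰ/ differs from /t'/ — are unchanged, so Root cannot have spread; the constituent is no larger than Laryngeal.

Laryngeal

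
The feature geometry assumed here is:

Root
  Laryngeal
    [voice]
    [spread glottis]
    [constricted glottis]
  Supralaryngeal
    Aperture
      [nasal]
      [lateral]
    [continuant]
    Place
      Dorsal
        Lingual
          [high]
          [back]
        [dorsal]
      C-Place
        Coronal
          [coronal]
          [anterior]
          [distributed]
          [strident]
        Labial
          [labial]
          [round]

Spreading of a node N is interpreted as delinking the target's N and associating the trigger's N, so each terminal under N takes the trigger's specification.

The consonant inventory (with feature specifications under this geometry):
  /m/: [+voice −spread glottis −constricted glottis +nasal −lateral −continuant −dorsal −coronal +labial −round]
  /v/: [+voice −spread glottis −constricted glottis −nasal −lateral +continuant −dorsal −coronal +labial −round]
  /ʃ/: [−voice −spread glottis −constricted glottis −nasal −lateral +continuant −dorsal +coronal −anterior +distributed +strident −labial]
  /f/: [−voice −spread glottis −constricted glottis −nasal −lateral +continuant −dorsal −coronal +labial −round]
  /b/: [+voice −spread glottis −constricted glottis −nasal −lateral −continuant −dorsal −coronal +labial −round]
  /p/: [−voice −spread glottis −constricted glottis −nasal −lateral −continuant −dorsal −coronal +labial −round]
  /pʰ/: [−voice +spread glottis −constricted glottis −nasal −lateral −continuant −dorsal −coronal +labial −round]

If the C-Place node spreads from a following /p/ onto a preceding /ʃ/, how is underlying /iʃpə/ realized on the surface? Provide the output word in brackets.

C-Place immediately or transitively dominates [coronal], [anterior], [distributed], [strident], [labial], [round].
The target acquires /p/'s values for everything under C-Place — [−coronal], [+labial], [−round] — while keeping its own [voice], [spread glottis], [constricted glottis], ….
The resulting bundle matches /f/ in the inventory; substituting it for /ʃ/ gives [ifpə].

[ifpə]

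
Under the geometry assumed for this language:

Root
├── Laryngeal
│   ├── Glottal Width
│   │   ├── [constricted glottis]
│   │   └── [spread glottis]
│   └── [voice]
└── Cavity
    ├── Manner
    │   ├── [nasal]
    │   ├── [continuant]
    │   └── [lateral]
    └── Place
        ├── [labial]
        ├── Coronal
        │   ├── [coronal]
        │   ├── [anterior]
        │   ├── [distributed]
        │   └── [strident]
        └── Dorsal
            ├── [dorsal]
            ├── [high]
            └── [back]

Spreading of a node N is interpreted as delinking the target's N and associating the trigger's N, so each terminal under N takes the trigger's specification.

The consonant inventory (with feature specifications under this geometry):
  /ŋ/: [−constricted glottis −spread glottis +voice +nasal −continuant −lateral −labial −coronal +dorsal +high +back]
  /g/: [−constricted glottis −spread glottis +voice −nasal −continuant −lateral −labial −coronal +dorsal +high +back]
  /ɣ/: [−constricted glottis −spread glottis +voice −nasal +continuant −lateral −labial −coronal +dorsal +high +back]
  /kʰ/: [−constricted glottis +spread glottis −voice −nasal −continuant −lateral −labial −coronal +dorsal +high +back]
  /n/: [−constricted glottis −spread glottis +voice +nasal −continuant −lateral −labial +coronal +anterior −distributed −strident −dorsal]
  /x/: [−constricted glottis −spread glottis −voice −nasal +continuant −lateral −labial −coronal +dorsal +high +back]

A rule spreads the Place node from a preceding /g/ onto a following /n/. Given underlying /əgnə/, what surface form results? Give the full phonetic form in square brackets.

[əgŋə]

Terminals under Place in this geometry: [labial], [coronal], [anterior], [distributed], [strident], [dorsal], [high], [back].
The target acquires /g/'s values for everything under Place — [−labial], [−coronal], [+dorsal], [+high], [+back] — while keeping its own [constricted glottis], [spread glottis], [voice], ….
The resulting bundle matches /ŋ/ in the inventory; substituting it for /n/ gives [əgŋə].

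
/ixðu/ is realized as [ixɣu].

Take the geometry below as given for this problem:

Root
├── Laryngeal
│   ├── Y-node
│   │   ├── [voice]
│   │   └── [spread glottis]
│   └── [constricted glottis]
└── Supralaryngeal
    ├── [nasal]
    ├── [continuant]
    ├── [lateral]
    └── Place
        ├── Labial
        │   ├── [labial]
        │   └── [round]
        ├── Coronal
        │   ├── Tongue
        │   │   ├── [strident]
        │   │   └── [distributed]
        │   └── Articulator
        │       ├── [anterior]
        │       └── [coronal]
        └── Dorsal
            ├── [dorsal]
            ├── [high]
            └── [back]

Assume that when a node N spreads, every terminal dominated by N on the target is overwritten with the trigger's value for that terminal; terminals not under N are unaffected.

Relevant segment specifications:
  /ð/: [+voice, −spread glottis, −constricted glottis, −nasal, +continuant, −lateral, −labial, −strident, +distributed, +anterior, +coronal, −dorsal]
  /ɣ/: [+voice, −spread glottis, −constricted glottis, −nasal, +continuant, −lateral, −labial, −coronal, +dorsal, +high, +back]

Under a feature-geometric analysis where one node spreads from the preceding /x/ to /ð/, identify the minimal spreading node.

Place

Comparing /ð/ with its surface form [ɣ], the features that change are [coronal], [anterior], [distributed], [strident], [dorsal], [high], [back].
In this geometry the lowest node dominating all of them is Place: every daughter of Place dominates only a proper subset, so no lower node suffices.
Spreading Place from /x/ overwrites each of those terminals with /x/'s values, yielding exactly [ɣ].
[voice], a feature on which the two segments disagree outside Place, is unchanged — nothing dominating it spread, and Place is the minimal sufficient constituent.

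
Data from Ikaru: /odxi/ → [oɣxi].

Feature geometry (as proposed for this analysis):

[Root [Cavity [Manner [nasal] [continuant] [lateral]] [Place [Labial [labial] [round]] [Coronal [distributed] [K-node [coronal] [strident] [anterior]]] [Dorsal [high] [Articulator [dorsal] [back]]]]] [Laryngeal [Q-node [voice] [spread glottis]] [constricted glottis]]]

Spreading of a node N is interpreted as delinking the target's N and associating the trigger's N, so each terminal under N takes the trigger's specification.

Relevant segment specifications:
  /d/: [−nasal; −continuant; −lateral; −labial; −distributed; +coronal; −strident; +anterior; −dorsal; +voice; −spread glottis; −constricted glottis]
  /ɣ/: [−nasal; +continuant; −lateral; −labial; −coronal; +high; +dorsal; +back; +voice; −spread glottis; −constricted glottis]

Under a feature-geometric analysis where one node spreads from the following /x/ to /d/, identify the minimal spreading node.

The alternation /d/ → [ɣ] changes [continuant], [coronal], [anterior], [distributed], [strident], [dorsal], [high], [back] and nothing else.
In this geometry the lowest node dominating all of them is Cavity: every daughter of Cavity dominates only a proper subset, so no lower node suffices.
Delinking /d/'s Cavity and associating /x/'s Cavity gives precisely the feature bundle of [ɣ].
Had Root spread, [voice] would have taken /x/'s value; it stays as in /d/, confirming the spreading constituent is exactly Cavity.

Cavity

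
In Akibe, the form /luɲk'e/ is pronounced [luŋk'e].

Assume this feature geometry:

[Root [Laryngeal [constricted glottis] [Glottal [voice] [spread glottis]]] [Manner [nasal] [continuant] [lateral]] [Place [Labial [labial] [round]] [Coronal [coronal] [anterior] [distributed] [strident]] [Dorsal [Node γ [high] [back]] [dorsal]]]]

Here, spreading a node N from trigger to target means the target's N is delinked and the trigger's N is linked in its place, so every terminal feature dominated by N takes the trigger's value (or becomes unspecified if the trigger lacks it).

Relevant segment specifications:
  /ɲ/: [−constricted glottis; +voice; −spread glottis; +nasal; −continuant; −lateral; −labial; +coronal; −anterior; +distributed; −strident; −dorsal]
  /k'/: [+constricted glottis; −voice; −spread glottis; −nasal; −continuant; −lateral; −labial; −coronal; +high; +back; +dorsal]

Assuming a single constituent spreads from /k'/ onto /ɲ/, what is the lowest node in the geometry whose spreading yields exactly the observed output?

The alternation /ɲ/ → [ŋ] changes [coronal], [anterior], [distributed], [strident], [dorsal], [high], [back] and nothing else.
In this geometry the lowest node dominating all of them is Place: every daughter of Place dominates only a proper subset, so no lower node suffices.
Delinking /ɲ/'s Place and associating /k'/'s Place gives precisely the feature bundle of [ŋ].
Had Root spread, [voice], [constricted glottis] would have taken /k'/'s values; they stay as in /ɲ/, confirming the spreading constituent is exactly Place.

Place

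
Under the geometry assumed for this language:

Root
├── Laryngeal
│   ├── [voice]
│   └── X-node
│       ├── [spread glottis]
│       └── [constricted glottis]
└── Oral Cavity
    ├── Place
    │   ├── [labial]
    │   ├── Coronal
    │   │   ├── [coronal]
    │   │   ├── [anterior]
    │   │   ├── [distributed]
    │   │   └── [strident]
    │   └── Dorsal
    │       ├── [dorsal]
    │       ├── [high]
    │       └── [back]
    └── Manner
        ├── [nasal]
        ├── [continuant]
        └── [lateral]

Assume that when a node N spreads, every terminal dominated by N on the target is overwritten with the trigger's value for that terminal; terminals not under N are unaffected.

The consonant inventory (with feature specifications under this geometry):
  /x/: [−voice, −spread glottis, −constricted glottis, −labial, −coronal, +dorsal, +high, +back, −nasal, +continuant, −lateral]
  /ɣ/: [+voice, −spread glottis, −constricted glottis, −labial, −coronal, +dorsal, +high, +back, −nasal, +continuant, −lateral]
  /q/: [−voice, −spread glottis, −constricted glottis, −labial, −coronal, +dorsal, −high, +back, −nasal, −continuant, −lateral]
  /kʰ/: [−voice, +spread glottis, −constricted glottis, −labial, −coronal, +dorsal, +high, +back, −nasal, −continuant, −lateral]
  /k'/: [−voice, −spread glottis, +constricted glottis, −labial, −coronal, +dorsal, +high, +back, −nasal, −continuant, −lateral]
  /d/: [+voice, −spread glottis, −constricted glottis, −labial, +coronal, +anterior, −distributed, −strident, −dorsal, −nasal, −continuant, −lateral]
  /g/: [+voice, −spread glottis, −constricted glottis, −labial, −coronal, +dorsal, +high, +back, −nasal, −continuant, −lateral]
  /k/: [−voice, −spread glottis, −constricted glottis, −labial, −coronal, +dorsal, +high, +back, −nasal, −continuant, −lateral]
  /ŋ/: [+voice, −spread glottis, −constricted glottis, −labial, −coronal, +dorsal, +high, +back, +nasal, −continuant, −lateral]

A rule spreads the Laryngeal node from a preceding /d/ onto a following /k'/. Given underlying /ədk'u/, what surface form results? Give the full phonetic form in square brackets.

[ədgu]

Laryngeal immediately or transitively dominates [voice], [spread glottis], [constricted glottis].
The target acquires /d/'s values for everything under Laryngeal — [+voice], [−spread glottis], [−constricted glottis] — while keeping its own [labial], [coronal], [dorsal], ….
The resulting bundle matches /g/ in the inventory; substituting it for /k'/ gives [ədgu].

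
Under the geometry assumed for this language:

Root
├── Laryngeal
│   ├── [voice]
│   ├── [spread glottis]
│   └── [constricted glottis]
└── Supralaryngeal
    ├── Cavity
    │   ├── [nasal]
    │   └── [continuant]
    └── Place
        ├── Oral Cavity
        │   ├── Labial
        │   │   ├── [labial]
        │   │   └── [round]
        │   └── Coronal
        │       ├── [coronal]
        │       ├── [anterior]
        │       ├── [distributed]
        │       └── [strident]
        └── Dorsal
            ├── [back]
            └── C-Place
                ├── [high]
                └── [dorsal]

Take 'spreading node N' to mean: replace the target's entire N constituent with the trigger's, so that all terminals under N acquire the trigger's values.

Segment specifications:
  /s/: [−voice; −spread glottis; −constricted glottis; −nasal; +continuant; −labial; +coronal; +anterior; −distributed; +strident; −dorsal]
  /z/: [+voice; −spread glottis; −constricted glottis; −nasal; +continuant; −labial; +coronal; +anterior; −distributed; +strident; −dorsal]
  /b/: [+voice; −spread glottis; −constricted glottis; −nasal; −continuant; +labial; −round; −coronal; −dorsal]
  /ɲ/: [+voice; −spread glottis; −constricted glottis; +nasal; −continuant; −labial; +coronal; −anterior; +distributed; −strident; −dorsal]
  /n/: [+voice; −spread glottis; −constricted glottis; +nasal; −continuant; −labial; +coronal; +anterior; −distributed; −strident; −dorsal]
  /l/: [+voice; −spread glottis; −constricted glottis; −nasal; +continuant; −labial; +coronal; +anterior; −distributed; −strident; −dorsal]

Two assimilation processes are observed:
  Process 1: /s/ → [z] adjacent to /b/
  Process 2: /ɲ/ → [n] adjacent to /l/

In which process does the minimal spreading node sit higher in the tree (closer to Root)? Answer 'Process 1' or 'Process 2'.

Process 1 alters [voice]; the lowest dominating node is [voice] (depth 2 from Root).
Process 2: the features that change are [anterior], [distributed]; the minimal node is Coronal (depth 4).
[voice] is closer to Root than Coronal, so Process 1 spreads the higher node.

Process 1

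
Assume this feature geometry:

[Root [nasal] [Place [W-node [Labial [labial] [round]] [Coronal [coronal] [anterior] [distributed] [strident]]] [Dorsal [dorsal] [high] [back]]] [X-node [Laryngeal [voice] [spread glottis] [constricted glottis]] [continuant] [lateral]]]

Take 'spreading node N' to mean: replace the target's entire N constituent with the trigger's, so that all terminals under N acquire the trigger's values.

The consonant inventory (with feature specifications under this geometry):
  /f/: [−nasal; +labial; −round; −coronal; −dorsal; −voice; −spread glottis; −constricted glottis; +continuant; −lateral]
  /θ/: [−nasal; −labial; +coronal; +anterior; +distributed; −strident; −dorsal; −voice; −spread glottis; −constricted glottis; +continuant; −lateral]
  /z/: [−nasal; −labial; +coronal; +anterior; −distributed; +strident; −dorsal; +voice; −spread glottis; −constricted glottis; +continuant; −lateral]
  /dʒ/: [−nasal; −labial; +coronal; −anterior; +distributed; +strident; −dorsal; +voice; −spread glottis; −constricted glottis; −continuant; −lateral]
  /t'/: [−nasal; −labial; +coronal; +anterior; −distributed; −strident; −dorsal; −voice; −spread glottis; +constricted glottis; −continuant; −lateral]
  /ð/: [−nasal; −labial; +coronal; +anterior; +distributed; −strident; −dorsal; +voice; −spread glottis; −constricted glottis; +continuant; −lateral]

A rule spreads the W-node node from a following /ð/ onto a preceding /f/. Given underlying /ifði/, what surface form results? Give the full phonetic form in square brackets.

The W-node node dominates the terminals [labial], [round], [coronal], [anterior], [distributed], [strident].
After delinking /f/'s W-node and linking /ð/'s, the affected terminals become [−labial], [+coronal], [+anterior], [+distributed], [−strident]; [nasal], [dorsal], [voice], … (outside W-node) are retained from /f/.
The resulting bundle matches /θ/ in the inventory; substituting it for /f/ gives [iθði].

[iθði]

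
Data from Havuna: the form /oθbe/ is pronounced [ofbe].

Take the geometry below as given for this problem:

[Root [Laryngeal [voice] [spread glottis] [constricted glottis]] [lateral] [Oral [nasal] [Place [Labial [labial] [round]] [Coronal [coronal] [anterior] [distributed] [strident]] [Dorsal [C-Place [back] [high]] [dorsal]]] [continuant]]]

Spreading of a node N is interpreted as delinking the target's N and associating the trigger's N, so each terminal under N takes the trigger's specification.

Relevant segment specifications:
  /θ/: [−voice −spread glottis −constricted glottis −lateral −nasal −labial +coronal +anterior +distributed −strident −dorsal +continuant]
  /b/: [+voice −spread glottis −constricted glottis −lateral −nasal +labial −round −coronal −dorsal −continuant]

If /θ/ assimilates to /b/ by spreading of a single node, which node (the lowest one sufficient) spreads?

The alternation /θ/ → [f] changes [labial], [round], [coronal], [anterior], [distributed], [strident] and nothing else.
Tracing each changed feature up the tree, the paths first meet at Place; any lower node misses at least one of them.
Delinking /θ/'s Place and associating /b/'s Place gives precisely the feature bundle of [f].
[continuant] — on which /b/ differs from /θ/ — is unchanged, so neither Oral nor anything higher can have spread; the constituent is no larger than Place.

Place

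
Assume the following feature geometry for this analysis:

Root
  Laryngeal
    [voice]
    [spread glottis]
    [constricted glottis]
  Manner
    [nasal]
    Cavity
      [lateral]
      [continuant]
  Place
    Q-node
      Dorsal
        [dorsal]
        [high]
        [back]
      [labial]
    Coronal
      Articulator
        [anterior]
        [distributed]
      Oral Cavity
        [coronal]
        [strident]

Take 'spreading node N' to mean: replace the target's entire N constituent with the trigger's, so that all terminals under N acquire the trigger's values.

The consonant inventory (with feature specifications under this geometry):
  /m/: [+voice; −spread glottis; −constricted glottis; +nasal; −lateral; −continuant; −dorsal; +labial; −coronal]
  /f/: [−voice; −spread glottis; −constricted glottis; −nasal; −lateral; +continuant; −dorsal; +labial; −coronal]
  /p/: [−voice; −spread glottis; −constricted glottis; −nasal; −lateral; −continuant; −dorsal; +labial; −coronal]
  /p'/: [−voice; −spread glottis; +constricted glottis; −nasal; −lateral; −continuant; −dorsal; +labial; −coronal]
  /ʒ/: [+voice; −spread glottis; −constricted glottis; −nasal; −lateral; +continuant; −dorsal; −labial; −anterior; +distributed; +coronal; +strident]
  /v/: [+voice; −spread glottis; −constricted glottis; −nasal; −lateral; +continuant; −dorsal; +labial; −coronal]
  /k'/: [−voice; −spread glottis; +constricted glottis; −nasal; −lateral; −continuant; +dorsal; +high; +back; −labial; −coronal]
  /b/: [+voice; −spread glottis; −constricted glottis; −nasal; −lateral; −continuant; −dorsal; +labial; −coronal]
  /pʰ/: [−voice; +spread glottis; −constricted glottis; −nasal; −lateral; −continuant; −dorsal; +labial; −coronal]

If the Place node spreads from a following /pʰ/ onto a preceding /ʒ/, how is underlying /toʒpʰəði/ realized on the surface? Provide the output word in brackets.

[tovpʰəði]

The Place node dominates the terminals [dorsal], [high], [back], [labial], [anterior], [distributed], [coronal], [strident].
After delinking /ʒ/'s Place and linking /pʰ/'s, the affected terminals become [−dorsal], [+labial], [−coronal]; [voice], [spread glottis], [constricted glottis], … (outside Place) are retained from /ʒ/.
Among the inventory, only /v/ has exactly this specification, giving the surface form [tovpʰəði].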